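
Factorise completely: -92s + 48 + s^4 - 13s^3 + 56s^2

Among the possible rational roots, s = 4 is a root, so (s - 4) divides it; the quotient is s^3 - 9s^2 + 20s - 12.
Then s = 6 is a root, so (s - 6) divides it; the quotient is s^2 - 3s + 2.
The remaining quadratic factors as (s - 1)(s - 2).

(s - 1)(s - 2)(s - 4)(s - 6)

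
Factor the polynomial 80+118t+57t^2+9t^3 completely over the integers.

(3t+5)(3t+8)(t+2)

Trying the rational-root candidates, t = -2 is a root, so (t+2) divides it; the quotient is 9t^2+39t+40.
The remaining quadratic factors as (3t+8)(3t+5).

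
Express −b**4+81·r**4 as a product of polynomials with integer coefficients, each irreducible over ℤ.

(3·r−b)·(3·r+b)·(9·r**2+b**2)

(3·r)⁴ − (b)⁴ = ((3·r)² − (b)²)((3·r)² + (b)²); the first factor splits again, the second (9·r**2+b**2) is irreducible.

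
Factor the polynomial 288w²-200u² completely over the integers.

8(6w-5u)(6w+5u)

Factor out 8, leaving 36w²-25u², which is a difference of two squares.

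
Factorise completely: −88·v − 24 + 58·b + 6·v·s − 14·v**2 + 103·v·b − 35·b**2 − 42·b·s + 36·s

−(14·v − 5·b − 6·s + 4)·(v − 7·b + 6)

Group: −14·v·(v − 7·b + 6) + (5·b + 6·s − 4)·(v − 7·b + 6); both groups contain (v − 7·b + 6).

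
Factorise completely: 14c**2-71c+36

Need a pair with product 14·36 = 504 and sum -71: that's -8 and -63.
Split the middle term: 14c**2-8c - 63c+36 = 2c(7c-4) - 9(7c-4).

(2c-9)(7c-4)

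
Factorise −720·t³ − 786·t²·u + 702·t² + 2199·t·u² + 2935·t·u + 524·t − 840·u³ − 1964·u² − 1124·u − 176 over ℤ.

Group: 15·t·(−48·t² − 78·t·u + 34·t + 105·u² + 193·u + 44) + (−8·u − 4)·(−48·t² − 78·t·u + 34·t + 105·u² + 193·u + 44); both groups contain (−48·t² − 78·t·u + 34·t + 105·u² + 193·u + 44), so (15·t − 8·u − 4) is a factor with cofactor −48·t² − 78·t·u + 34·t + 105·u² + 193·u + 44.
The cofactor groups again: −48·t² − 78·t·u + 34·t + 105·u² + 193·u + 44 = −8·t·(6·t + 15·u + 4) + (7·u + 11)·(6·t + 15·u + 4); both groups contain (6·t + 15·u + 4), giving −(8·t − 7·u − 11)·(6·t + 15·u + 4).

−(15·t − 8·u − 4)·(6·t + 15·u + 4)·(8·t − 7·u − 11)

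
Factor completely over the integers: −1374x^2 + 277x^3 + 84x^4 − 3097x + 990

Among the possible rational roots, x = −5 is a root, giving the factor (x + 5) and quotient 84x^3 − 143x^2 − 659x + 198.
Then x = −9/4 is a root, giving the factor (4x + 9) and quotient 21x^2 − 83x + 22.
The remaining quadratic factors as (3x − 11)(7x − 2).

(3x − 11)(4x + 9)(7x − 2)(x + 5)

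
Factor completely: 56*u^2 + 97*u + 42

Need a pair with product 56·42 = 2352 and sum 97: that's 49 and 48.
Split the middle term: 56*u^2 + 49*u + 48*u + 42 = 7*u*(8*u + 7) + 6*(8*u + 7).

(7*u + 6)*(8*u + 7)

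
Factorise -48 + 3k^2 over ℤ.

Pull out the common factor 3; k^2 - 16 is a difference of squares.

3(k + 4)(k - 4)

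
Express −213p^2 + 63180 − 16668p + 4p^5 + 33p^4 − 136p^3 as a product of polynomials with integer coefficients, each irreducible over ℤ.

By the rational root theorem, p = 15/4 is a root, so (4p − 15) is a factor; dividing leaves p^4 + 12p^3 + 11p^2 − 12p − 4212.
Next, p = 6 is a root, so (p − 6) divides it; the quotient is p^3 + 18p^2 + 119p + 702.
Next, p = −13 is a root, so (p + 13) is a factor; dividing leaves p^2 + 5p + 54.
The quadratic p^2 + 5p + 54 has discriminant −191 < 0 and is irreducible over ℤ.

(4p − 15)(p + 13)(p − 6)(p^2 + 5p + 54)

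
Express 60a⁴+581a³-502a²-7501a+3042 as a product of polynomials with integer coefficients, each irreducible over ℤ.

(3a+13)(4a-13)(5a-2)(a+9)

By the rational root theorem, a = -13/3 is a root, giving the factor (3a+13) and quotient 20a³+107a²-631a+234.
Continuing, a = 13/4 is a root, giving the factor (4a-13) and quotient 5a²+43a-18.
The remaining quadratic factors as (5a-2)(a+9).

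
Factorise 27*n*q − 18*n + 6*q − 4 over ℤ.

(3*q − 2)*(9*n + 2)

Group as (27*n*q − 18*n) + (6*q − 4) = 9*n*(3*q − 2) + 2*(3*q − 2).
Both groups share the factor (3*q − 2).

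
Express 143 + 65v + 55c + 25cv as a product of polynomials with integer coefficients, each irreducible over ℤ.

Group as (25cv + 55c) + (65v + 143) = 5c(5v + 11) + 13(5v + 11).
Both groups share the factor (5v + 11).

(5c + 13)(5v + 11)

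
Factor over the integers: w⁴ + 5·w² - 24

(w² + 8)·(w² - 3)

Substitute u = w² to get a quadratic in u, then factor.
w² + 8 is irreducible over ℤ (always positive, so no real roots).
w² - 3 is irreducible over ℤ (3 is not a perfect square).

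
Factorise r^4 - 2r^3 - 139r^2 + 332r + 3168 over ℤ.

(r + 11)(r + 4)(r - 8)(r - 9)

Testing divisors of the constant over divisors of the leading coefficient, r = 8 is a root, so (r - 8) divides it; the quotient is r^3 + 6r^2 - 91r - 396.
Then r = 9 is a root, giving the factor (r - 9) and quotient r^2 + 15r + 44.
The remaining quadratic factors as (r + 4)(r + 11).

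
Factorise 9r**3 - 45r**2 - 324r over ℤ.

Pull out the common factor 9r, then factor the remaining trinomial.

9r(r + 4)(r - 9)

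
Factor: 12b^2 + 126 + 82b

2(2b + 9)(3b + 7)

Pull out the common factor 2, then factor the remaining trinomial.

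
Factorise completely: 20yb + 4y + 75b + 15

Group as (20yb + 4y) + (75b + 15) = 4y(5b + 1) + 15(5b + 1).
Both groups share the factor (5b + 1).

(4y + 15)(5b + 1)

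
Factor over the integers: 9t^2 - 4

(3t + 2)(3t - 2)

Need a pair with product 9·(-4) = -36 and sum 0: that's -6 and 6.
Split the middle term: 9t^2 - 6t + 6t - 4 = 3t(3t - 2) + 2(3t - 2).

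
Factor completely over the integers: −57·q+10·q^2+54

Need a pair with product 10·54 = 540 and sum −57: that's −12 and −45.
Split the middle term: 10·q^2−12·q − 45·q+54 = 2·q·(5·q−6) − 9·(5·q−6).

(2·q−9)·(5·q−6)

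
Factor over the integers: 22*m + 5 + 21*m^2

Need a pair with product 21·5 = 105 and sum 22: that's 15 and 7.
Split the middle term: 21*m^2 + 15*m + 7*m + 5 = 3*m*(7*m + 5) + (7*m + 5).

(3*m + 1)*(7*m + 5)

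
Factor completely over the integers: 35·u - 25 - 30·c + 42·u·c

Group as (42·u·c + 35·u) + (-30·c - 25) = 7·u·(6·c + 5) - 5·(6·c + 5).
Both groups share the factor (6·c + 5).

(6·c + 5)·(7·u - 5)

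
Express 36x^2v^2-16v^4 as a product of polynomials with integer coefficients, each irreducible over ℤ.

4v^2(3x-2v)(3x+2v)

Factor out 4v^2, leaving 9x^2-4v^2, which is a difference of two squares.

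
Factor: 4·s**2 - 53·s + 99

(4·s - 9)·(s - 11)

Need a pair with product 4·99 = 396 and sum -53: that's -44 and -9.
Split the middle term: 4·s**2 - 44·s - 9·s + 99 = 4·s·(s - 11) - 9·(s - 11).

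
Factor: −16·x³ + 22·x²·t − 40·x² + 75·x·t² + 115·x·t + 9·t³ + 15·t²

Group: 8·x·(−2·x² + 3·x·t − 5·x + 9·t² + 15·t) + t·(−2·x² + 3·x·t − 5·x + 9·t² + 15·t); both groups contain (−2·x² + 3·x·t − 5·x + 9·t² + 15·t), so (8·x + t) is a factor with cofactor −2·x² + 3·x·t − 5·x + 9·t² + 15·t.
The cofactor groups again: −2·x² + 3·x·t − 5·x + 9·t² + 15·t = −x·(2·x + 3·t + 5) + 3·t·(2·x + 3·t + 5); both groups contain (2·x + 3·t + 5), giving −(x − 3·t)·(2·x + 3·t + 5).

−(x − 3·t)·(2·x + 3·t + 5)·(8·x + t)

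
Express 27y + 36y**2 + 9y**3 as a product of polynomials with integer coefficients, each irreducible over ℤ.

9y(y + 1)(y + 3)

Pull out the common factor 9y, then factor the remaining trinomial.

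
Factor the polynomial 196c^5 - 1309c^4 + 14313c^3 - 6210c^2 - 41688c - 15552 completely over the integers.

Among the possible rational roots, c = -3/7 is a root, giving the factor (7c + 3) and quotient 28c^4 - 199c^3 + 2130c^2 - 1800c - 5184.
Next, c = -8/7 is a root, so (7c + 8) divides it; the quotient is 4c^3 - 33c^2 + 342c - 648.
Continuing, c = 9/4 is a root, so (4c - 9) is a factor; dividing leaves c^2 - 6c + 72.
The quadratic c^2 - 6c + 72 has discriminant -252 < 0 and is irreducible over ℤ.

(4c - 9)(7c + 3)(7c + 8)(c^2 - 6c + 72)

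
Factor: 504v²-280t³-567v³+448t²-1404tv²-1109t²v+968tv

-(5t+9v-8)(7t+9v)(8t+7v)

Group: 7t(-40t²-107tv+64t-63v²+56v) + 9v(-40t²-107tv+64t-63v²+56v); both groups contain (-40t²-107tv+64t-63v²+56v), so (7t+9v) is a factor with cofactor -40t²-107tv+64t-63v²+56v.
The cofactor groups again: -40t²-107tv+64t-63v²+56v = -5t(8t+7v) + (-9v+8)(8t+7v); both groups contain (8t+7v), giving -(5t+9v-8)(8t+7v).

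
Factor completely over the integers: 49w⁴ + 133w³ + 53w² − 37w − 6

Among the possible rational roots, w = 3/7 is a root, giving the factor (7w − 3) and quotient 7w³ + 22w² + 17w + 2.
Then w = −2 is a root, so (w + 2) divides it; the quotient is 7w² + 8w + 1.
The remaining quadratic factors as (w + 1)(7w + 1).

(7w + 1)(7w − 3)(w + 1)(w + 2)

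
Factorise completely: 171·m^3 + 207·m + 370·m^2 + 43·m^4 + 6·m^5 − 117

By the rational root theorem, m = −3 is a root, giving the factor (m + 3) and quotient 6·m^4 + 25·m^3 + 96·m^2 + 82·m − 39.
Next, m = −3/2 is a root, so (2·m + 3) is a factor; dividing leaves 3·m^3 + 8·m^2 + 36·m − 13.
Continuing, m = 1/3 is a root, so (3·m − 1) divides it; the quotient is m^2 + 3·m + 13.
The quadratic m^2 + 3·m + 13 has discriminant −43 < 0 and is irreducible over ℤ.

(2·m + 3)·(3·m − 1)·(m + 3)·(m^2 + 3·m + 13)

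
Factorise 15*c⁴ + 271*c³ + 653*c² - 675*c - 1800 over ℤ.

(3*c + 5)*(5*c - 8)*(c + 15)*(c + 3)

By the rational root theorem, c = -15 is a root, so (c + 15) divides it; the quotient is 15*c³ + 46*c² - 37*c - 120.
Continuing, c = -3 is a root, so (c + 3) divides it; the quotient is 15*c² + c - 40.
The remaining quadratic factors as (5*c - 8)(3*c + 5).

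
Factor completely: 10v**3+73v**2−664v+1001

Trying the rational-root candidates, v = 11/5 is a root, giving the factor (5v−11) and quotient 2v**2+19v−91.
The remaining quadratic factors as (2v−7)(v+13).

(2v−7)(5v−11)(v+13)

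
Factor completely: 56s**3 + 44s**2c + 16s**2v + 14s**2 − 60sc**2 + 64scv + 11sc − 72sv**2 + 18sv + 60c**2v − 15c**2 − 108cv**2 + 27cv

Group: 7s(8s**2 + 12sc − 8sv + 2s − 12cv + 3c) + (−5c + 9v)(8s**2 + 12sc − 8sv + 2s − 12cv + 3c); both groups contain (8s**2 + 12sc − 8sv + 2s − 12cv + 3c), so (7s − 5c + 9v) is a factor with cofactor 8s**2 + 12sc − 8sv + 2s − 12cv + 3c.
The cofactor groups again: 8s**2 + 12sc − 8sv + 2s − 12cv + 3c = 4s(2s + 3c) + (−4v + 1)(2s + 3c); both groups contain (2s + 3c), giving (4s − 4v + 1)(2s + 3c).

(7s − 5c + 9v)(2s + 3c)(4s − 4v + 1)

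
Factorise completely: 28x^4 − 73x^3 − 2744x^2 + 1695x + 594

Trying the rational-root candidates, x = −1/4 is a root, so (4x + 1) divides it; the quotient is 7x^3 − 20x^2 − 681x + 594.
Next, x = −9 is a root, so (x + 9) is a factor; dividing leaves 7x^2 − 83x + 66.
The remaining quadratic factors as (x − 11)(7x − 6).

(4x + 1)(7x − 6)(x + 9)(x − 11)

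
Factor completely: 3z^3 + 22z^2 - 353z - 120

(3z + 1)(z + 15)(z - 8)

By the rational root theorem, z = 8 is a root, so (z - 8) divides it; the quotient is 3z^2 + 46z + 15.
The remaining quadratic factors as (3z + 1)(z + 15).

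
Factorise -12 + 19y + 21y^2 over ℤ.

Need a pair with product 21·(-12) = -252 and sum 19: that's 28 and -9.
Split the middle term: 21y^2 + 28y - 9y - 12 = 7y(3y + 4) - 3(3y + 4).

(3y + 4)(7y - 3)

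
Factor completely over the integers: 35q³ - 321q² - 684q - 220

(5q + 2)(7q + 10)(q - 11)

Testing divisors of the constant over divisors of the leading coefficient, q = -10/7 is a root, so (7q + 10) divides it; the quotient is 5q² - 53q - 22.
The remaining quadratic factors as (5q + 2)(q - 11).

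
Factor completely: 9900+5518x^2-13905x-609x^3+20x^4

(4x-5)(5x-11)(x-12)(x-15)

By the rational root theorem, x = 12 is a root, giving the factor (x-12) and quotient 20x^3-369x^2+1090x-825.
Next, x = 11/5 is a root, so (5x-11) divides it; the quotient is 4x^2-65x+75.
The remaining quadratic factors as (x-15)(4x-5).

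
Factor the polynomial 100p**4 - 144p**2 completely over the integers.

Every term has a factor of 4p**2. Then 25p**2 - 36 = (5p)² − (6)².

4p**2(5p + 6)(5p - 6)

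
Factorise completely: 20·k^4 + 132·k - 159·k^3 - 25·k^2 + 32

By the rational root theorem, k = -1/4 is a root, so (4·k + 1) is a factor; dividing leaves 5·k^3 - 41·k^2 + 4·k + 32.
Next, k = -4/5 is a root, so (5·k + 4) is a factor; dividing leaves k^2 - 9·k + 8.
The remaining quadratic factors as (k - 1)(k - 8).

(4·k + 1)·(5·k + 4)·(k - 1)·(k - 8)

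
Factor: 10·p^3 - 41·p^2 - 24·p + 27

(2·p - 9)·(5·p - 3)·(p + 1)

Trying the rational-root candidates, p = 3/5 is a root, so (5·p - 3) is a factor; dividing leaves 2·p^2 - 7·p - 9.
The remaining quadratic factors as (p + 1)(2·p - 9).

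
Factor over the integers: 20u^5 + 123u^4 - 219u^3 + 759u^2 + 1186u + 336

By the rational root theorem, u = -8 is a root, giving the factor (u + 8) and quotient 20u^4 - 37u^3 + 77u^2 + 143u + 42.
Next, u = -3/4 is a root, giving the factor (4u + 3) and quotient 5u^3 - 13u^2 + 29u + 14.
Then u = -2/5 is a root, so (5u + 2) divides it; the quotient is u^2 - 3u + 7.
The quadratic u^2 - 3u + 7 has discriminant -19 < 0 and is irreducible over ℤ.

(4u + 3)(5u + 2)(u + 8)(u^2 - 3u + 7)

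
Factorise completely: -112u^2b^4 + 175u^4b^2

7b^2u^2(5u - 4b)(5u + 4b)

Every term has a factor of 7u^2b^2. Then 25u^2 - 16b^2 = (5u)² − (4b)².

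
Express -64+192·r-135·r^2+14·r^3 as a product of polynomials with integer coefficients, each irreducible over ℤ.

Testing divisors of the constant over divisors of the leading coefficient, r = 8/7 is a root, so (7·r-8) divides it; the quotient is 2·r^2-17·r+8.
The remaining quadratic factors as (2·r-1)(r-8).

(2·r-1)·(7·r-8)·(r-8)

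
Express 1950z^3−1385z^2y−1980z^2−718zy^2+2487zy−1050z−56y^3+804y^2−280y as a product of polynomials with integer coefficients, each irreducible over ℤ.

(13z−14y+5)(15z+4y)(10z+y−14)

Group: 15z(130z^2−127zy−132z−14y^2+201y−70) + 4y(130z^2−127zy−132z−14y^2+201y−70); both groups contain (130z^2−127zy−132z−14y^2+201y−70), so (15z+4y) is a factor with cofactor 130z^2−127zy−132z−14y^2+201y−70.
The cofactor groups again: 130z^2−127zy−132z−14y^2+201y−70 = 13z(10z+y−14) + (−14y+5)(10z+y−14); both groups contain (10z+y−14), giving (13z−14y+5)(10z+y−14).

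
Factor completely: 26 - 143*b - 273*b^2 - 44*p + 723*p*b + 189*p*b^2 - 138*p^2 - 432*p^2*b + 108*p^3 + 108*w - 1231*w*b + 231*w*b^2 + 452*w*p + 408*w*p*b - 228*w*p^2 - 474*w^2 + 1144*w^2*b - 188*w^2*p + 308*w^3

(14*w - 6*p + 3*b + 2)*(2*w - 2*p + 7*b - 1)*(11*w + 9*p - 13)

Group: 2*w*(154*w^2 + 60*w*p + 33*w*b - 160*w - 54*p^2 + 27*p*b + 96*p - 39*b - 26) + (-2*p + 7*b - 1)*(154*w^2 + 60*w*p + 33*w*b - 160*w - 54*p^2 + 27*p*b + 96*p - 39*b - 26); both groups contain (154*w^2 + 60*w*p + 33*w*b - 160*w - 54*p^2 + 27*p*b + 96*p - 39*b - 26), so (2*w - 2*p + 7*b - 1) is a factor with cofactor 154*w^2 + 60*w*p + 33*w*b - 160*w - 54*p^2 + 27*p*b + 96*p - 39*b - 26.
The cofactor groups again: 154*w^2 + 60*w*p + 33*w*b - 160*w - 54*p^2 + 27*p*b + 96*p - 39*b - 26 = 11*w*(14*w - 6*p + 3*b + 2) + (9*p - 13)*(14*w - 6*p + 3*b + 2); both groups contain (14*w - 6*p + 3*b + 2), giving (11*w + 9*p - 13)*(14*w - 6*p + 3*b + 2).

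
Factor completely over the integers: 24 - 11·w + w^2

(w - 3)·(w - 8)

Two integers with product 24 and sum -11 are -3 and -8.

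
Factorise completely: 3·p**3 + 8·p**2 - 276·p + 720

(3·p - 10)·(p + 12)·(p - 6)

By the rational root theorem, p = 6 is a root, so (p - 6) divides it; the quotient is 3·p**2 + 26·p - 120.
The remaining quadratic factors as (p + 12)(3·p - 10).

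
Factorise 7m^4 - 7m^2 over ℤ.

7m^2(m + 1)(m - 1)

Factor out 7m^2, leaving m^2 - 1, which is a difference of two squares.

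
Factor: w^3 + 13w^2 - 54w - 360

Among the possible rational roots, w = -15 is a root, so (w + 15) is a factor; dividing leaves w^2 - 2w - 24.
The remaining quadratic factors as (w + 4)(w - 6).

(w + 15)(w + 4)(w - 6)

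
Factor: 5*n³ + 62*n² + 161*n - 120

(5*n - 3)*(n + 5)*(n + 8)

Among the possible rational roots, n = 3/5 is a root, so (5*n - 3) is a factor; dividing leaves n² + 13*n + 40.
The remaining quadratic factors as (n + 8)(n + 5).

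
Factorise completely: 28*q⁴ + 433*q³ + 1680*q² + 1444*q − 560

(4*q + 7)*(7*q − 2)*(q + 10)*(q + 4)

Testing divisors of the constant over divisors of the leading coefficient, q = 2/7 is a root, so (7*q − 2) divides it; the quotient is 4*q³ + 63*q² + 258*q + 280.
Then q = −7/4 is a root, giving the factor (4*q + 7) and quotient q² + 14*q + 40.
The remaining quadratic factors as (q + 4)(q + 10).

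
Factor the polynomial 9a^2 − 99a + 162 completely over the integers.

9(a − 2)(a − 9)

Pull out the common factor 9, then factor the remaining trinomial.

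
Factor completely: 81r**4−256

(3r+4)(3r−4)(9r**2+16)

(3r)⁴ − (4)⁴ = ((3r)² − (4)²)((3r)² + (4)²); the first factor splits again, the second (9r**2+16) is irreducible.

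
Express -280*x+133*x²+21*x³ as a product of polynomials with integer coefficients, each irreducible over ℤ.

Pull out the common factor 7*x, then factor the remaining trinomial.

7*x*(3*x-5)*(x+8)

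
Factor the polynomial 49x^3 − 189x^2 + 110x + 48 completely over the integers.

(7x + 2)(7x − 8)(x − 3)

Trying the rational-root candidates, x = −2/7 is a root, so (7x + 2) is a factor; dividing leaves 7x^2 − 29x + 24.
The remaining quadratic factors as (x − 3)(7x − 8).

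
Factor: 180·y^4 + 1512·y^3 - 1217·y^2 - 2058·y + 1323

By the rational root theorem, y = 3/5 is a root, so (5·y - 3) divides it; the quotient is 36·y^3 + 324·y^2 - 49·y - 441.
Then y = 7/6 is a root, giving the factor (6·y - 7) and quotient 6·y^2 + 61·y + 63.
The remaining quadratic factors as (6·y + 7)(y + 9).

(5·y - 3)·(6·y + 7)·(6·y - 7)·(y + 9)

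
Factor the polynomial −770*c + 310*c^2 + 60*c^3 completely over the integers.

Pull out the common factor 10*c, then factor the remaining trinomial.

10*c*(6*c − 11)*(c + 7)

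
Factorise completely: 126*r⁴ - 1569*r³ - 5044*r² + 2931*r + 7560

Among the possible rational roots, r = -8/3 is a root, giving the factor (3*r + 8) and quotient 42*r³ - 635*r² + 12*r + 945.
Then r = 9/7 is a root, so (7*r - 9) divides it; the quotient is 6*r² - 83*r - 105.
The remaining quadratic factors as (6*r + 7)(r - 15).

(3*r + 8)*(6*r + 7)*(7*r - 9)*(r - 15)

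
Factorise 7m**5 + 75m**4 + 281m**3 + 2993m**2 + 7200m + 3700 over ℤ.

Among the possible rational roots, m = −5/7 is a root, so (7m + 5) divides it; the quotient is m**4 + 10m**3 + 33m**2 + 404m + 740.
Continuing, m = −2 is a root, so (m + 2) divides it; the quotient is m**3 + 8m**2 + 17m + 370.
Next, m = −10 is a root, so (m + 10) divides it; the quotient is m**2 − 2m + 37.
The quadratic m**2 − 2m + 37 has discriminant −144 < 0 and is irreducible over ℤ.

(7m + 5)(m + 10)(m + 2)(m**2 − 2m + 37)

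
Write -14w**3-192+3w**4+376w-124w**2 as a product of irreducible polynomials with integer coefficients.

Testing divisors of the constant over divisors of the leading coefficient, w = 8 is a root, giving the factor (w-8) and quotient 3w**3+10w**2-44w+24.
Continuing, w = -6 is a root, so (w+6) is a factor; dividing leaves 3w**2-8w+4.
The remaining quadratic factors as (w-2)(3w-2).

(3w-2)(w+6)(w-2)(w-8)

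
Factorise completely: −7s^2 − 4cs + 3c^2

Group: c(3c − 7s) + s(3c − 7s); both groups contain (3c − 7s).

(3c − 7s)(c + s)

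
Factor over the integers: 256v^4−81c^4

Difference of squares twice: with A = 4v and B = 3c, A⁴ − B⁴ = (A² − B²)(A² + B²), and A² − B² factors again.

(4v−3c)(4v+3c)(16v^2+9c^2)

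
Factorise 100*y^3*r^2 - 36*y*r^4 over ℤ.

Pull out the common factor 4*y*r^2; 25*y^2 - 9*r^2 is a difference of squares.

4*r^2*y*(5*y - 3*r)*(5*y + 3*r)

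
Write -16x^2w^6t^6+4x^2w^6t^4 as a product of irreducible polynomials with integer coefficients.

Every term has a factor of 4x^2w^6t^4; factoring it out leaves -4t^2+1.
Recognize a difference of squares with the parts 1 and 2t.

-4t^4w^6x^2(2t+1)(2t-1)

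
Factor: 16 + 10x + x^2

Two integers with product 16 and sum 10 are 2 and 8.

(x + 2)(x + 8)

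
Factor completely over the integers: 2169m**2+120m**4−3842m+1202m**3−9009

Testing divisors of the constant over divisors of the leading coefficient, m = −7 is a root, giving the factor (m+7) and quotient 120m**3+362m**2−365m−1287.
Next, m = 11/6 is a root, so (6m−11) is a factor; dividing leaves 20m**2+97m+117.
The remaining quadratic factors as (4m+9)(5m+13).

(4m+9)(5m+13)(6m−11)(m+7)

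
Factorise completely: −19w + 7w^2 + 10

Need a pair with product 7·10 = 70 and sum −19: that's −14 and −5.
Split the middle term: 7w^2 − 14w − 5w + 10 = 7w(w − 2) − 5(w − 2).

(7w − 5)(w − 2)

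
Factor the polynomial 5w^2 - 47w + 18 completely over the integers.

Need a pair with product 5·18 = 90 and sum -47: that's -2 and -45.
Split the middle term: 5w^2 - 2w - 45w + 18 = w(5w - 2) - 9(5w - 2).

(5w - 2)(w - 9)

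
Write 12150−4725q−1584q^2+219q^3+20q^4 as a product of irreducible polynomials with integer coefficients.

Trying the rational-root candidates, q = 6 is a root, giving the factor (q−6) and quotient 20q^3+339q^2+450q−2025.
Continuing, q = −15/4 is a root, giving the factor (4q+15) and quotient 5q^2+66q−135.
The remaining quadratic factors as (5q−9)(q+15).

(4q+15)(5q−9)(q+15)(q−6)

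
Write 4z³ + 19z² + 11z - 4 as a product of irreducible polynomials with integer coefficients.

(4z - 1)(z + 1)(z + 4)

By the rational root theorem, z = 1/4 is a root, giving the factor (4z - 1) and quotient z² + 5z + 4.
The remaining quadratic factors as (z + 1)(z + 4).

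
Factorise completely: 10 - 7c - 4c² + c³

By the rational root theorem, c = 1 is a root, so (c - 1) is a factor; dividing leaves c² - 3c - 10.
The remaining quadratic factors as (c + 2)(c - 5).

(c + 2)(c - 1)(c - 5)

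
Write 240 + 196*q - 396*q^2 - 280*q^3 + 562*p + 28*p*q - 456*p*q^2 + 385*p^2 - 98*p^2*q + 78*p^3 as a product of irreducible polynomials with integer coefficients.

Group: 13*p*(6*p^2 - 14*p*q + 25*p - 20*q^2 - 14*q + 24) + (14*q + 10)*(6*p^2 - 14*p*q + 25*p - 20*q^2 - 14*q + 24); both groups contain (6*p^2 - 14*p*q + 25*p - 20*q^2 - 14*q + 24), so (13*p + 14*q + 10) is a factor with cofactor 6*p^2 - 14*p*q + 25*p - 20*q^2 - 14*q + 24.
The cofactor groups again: 6*p^2 - 14*p*q + 25*p - 20*q^2 - 14*q + 24 = 3*p*(2*p + 2*q + 3) + (-10*q + 8)*(2*p + 2*q + 3); both groups contain (2*p + 2*q + 3), giving (3*p - 10*q + 8)*(2*p + 2*q + 3).

(13*p + 14*q + 10)*(2*p + 2*q + 3)*(3*p - 10*q + 8)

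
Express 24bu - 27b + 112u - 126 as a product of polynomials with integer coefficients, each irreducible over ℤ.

(3b + 14)(8u - 9)

Group as (24bu - 27b) + (112u - 126) = 3b(8u - 9) + 14(8u - 9).
Both groups share the factor (8u - 9).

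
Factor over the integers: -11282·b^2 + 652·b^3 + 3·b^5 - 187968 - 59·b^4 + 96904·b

Trying the rational-root candidates, b = 11 is a root, so (b - 11) divides it; the quotient is 3·b^4 - 26·b^3 + 366·b^2 - 7256·b + 17088.
Continuing, b = 12 is a root, so (b - 12) divides it; the quotient is 3·b^3 + 10·b^2 + 486·b - 1424.
Next, b = 8/3 is a root, so (3·b - 8) is a factor; dividing leaves b^2 + 6·b + 178.
The quadratic b^2 + 6·b + 178 has discriminant -676 < 0 and is irreducible over ℤ.

(3·b - 8)·(b - 11)·(b - 12)·(b^2 + 6·b + 178)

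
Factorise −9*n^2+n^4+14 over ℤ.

(n^2−2)*(n^2−7)

Substitute u = n^2 to get a quadratic in u, then factor.
n^2−2 is irreducible over ℤ (2 is not a perfect square).
n^2−7 is irreducible over ℤ (7 is not a perfect square).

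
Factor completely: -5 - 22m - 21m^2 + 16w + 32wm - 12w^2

-(2w - 3m - 1)(6w - 7m - 5)

Group: -6w(2w - 3m - 1) + (7m + 5)(2w - 3m - 1); both groups contain (2w - 3m - 1).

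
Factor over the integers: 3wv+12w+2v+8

Group as (3wv+12w) + (2v+8) = 3w(v+4) + 2(v+4).
Both groups share the factor (v+4).

(3w+2)(v+4)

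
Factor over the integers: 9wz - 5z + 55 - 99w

Group as (9wz - 99w) + (-5z + 55) = 9w(z - 11) - 5(z - 11).
Both groups share the factor (z - 11).

(9w - 5)(z - 11)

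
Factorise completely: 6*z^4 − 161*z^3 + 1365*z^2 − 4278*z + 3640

(2*z − 13)*(3*z − 4)*(z − 14)*(z − 5)

By the rational root theorem, z = 14 is a root, giving the factor (z − 14) and quotient 6*z^3 − 77*z^2 + 287*z − 260.
Continuing, z = 13/2 is a root, giving the factor (2*z − 13) and quotient 3*z^2 − 19*z + 20.
The remaining quadratic factors as (z − 5)(3*z − 4).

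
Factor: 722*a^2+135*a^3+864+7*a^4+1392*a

Testing divisors of the constant over divisors of the leading coefficient, a = −9/7 is a root, so (7*a+9) is a factor; dividing leaves a^3+18*a^2+80*a+96.
Next, a = −2 is a root, so (a+2) divides it; the quotient is a^2+16*a+48.
The remaining quadratic factors as (a+12)(a+4).

(7*a+9)*(a+12)*(a+2)*(a+4)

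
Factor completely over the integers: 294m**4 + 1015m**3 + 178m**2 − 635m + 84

Among the possible rational roots, m = 1/7 is a root, so (7m − 1) divides it; the quotient is 42m**3 + 151m**2 + 47m − 84.
Then m = 4/7 is a root, so (7m − 4) divides it; the quotient is 6m**2 + 25m + 21.
The remaining quadratic factors as (m + 3)(6m + 7).

(6m + 7)(7m − 1)(7m − 4)(m + 3)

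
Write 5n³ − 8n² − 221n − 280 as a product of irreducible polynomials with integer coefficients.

(5n + 7)(n + 5)(n − 8)

By the rational root theorem, n = −7/5 is a root, so (5n + 7) divides it; the quotient is n² − 3n − 40.
The remaining quadratic factors as (n − 8)(n + 5).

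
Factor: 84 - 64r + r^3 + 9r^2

(r + 14)(r - 2)(r - 3)

Trying the rational-root candidates, r = 3 is a root, so (r - 3) is a factor; dividing leaves r^2 + 12r - 28.
The remaining quadratic factors as (r + 14)(r - 2).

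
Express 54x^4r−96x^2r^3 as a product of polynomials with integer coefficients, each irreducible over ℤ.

Factor out 6x^2r, leaving 9x^2−16r^2, which is a difference of two squares.

6rx^2(3x−4r)(3x+4r)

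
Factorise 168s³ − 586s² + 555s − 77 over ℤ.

(4s − 7)(6s − 1)(7s − 11)

By the rational root theorem, s = 11/7 is a root, so (7s − 11) divides it; the quotient is 24s² − 46s + 7.
The remaining quadratic factors as (4s − 7)(6s − 1).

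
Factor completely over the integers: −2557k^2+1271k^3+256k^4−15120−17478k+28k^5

Trying the rational-root candidates, k = −5/2 is a root, so (2k+5) divides it; the quotient is 14k^4+93k^3+403k^2−2286k−3024.
Then k = −8/7 is a root, giving the factor (7k+8) and quotient 2k^3+11k^2+45k−378.
Continuing, k = 7/2 is a root, so (2k−7) divides it; the quotient is k^2+9k+54.
The quadratic k^2+9k+54 has discriminant −135 < 0 and is irreducible over ℤ.

(2k+5)(2k−7)(7k+8)(k^2+9k+54)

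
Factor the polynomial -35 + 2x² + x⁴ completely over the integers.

(x² + 7)(x² - 5)

Substitute u = x² to get a quadratic in u, then factor.
x² - 5 is irreducible over ℤ (5 is not a perfect square).
x² + 7 is irreducible over ℤ (always positive, so no real roots).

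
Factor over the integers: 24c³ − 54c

Factor out 6c, leaving 4c² − 9, which is a difference of two squares.

6c(2c + 3)(2c − 3)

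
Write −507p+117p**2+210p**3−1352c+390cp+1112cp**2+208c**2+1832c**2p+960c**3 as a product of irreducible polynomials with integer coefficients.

(10c+7p+13)(12c+10p−13)(8c+3p)

Group: 8c(120c**2+184cp+26c+70p**2+39p−169) + 3p(120c**2+184cp+26c+70p**2+39p−169); both groups contain (120c**2+184cp+26c+70p**2+39p−169), so (8c+3p) is a factor with cofactor 120c**2+184cp+26c+70p**2+39p−169.
The cofactor groups again: 120c**2+184cp+26c+70p**2+39p−169 = 10c(12c+10p−13) + (7p+13)(12c+10p−13); both groups contain (12c+10p−13), giving (10c+7p+13)(12c+10p−13).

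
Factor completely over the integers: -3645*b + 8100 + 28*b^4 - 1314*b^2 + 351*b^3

Testing divisors of the constant over divisors of the leading coefficient, b = -15 is a root, so (b + 15) divides it; the quotient is 28*b^3 - 69*b^2 - 279*b + 540.
Then b = 12/7 is a root, giving the factor (7*b - 12) and quotient 4*b^2 - 3*b - 45.
The remaining quadratic factors as (b + 3)(4*b - 15).

(4*b - 15)*(7*b - 12)*(b + 15)*(b + 3)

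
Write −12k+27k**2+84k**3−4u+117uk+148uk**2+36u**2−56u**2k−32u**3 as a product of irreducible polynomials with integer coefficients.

Group: 8u(−4u**2−5uk+4u+21k**2+12k) + (4k−1)(−4u**2−5uk+4u+21k**2+12k); both groups contain (−4u**2−5uk+4u+21k**2+12k), so (8u+4k−1) is a factor with cofactor −4u**2−5uk+4u+21k**2+12k.
The cofactor groups again: −4u**2−5uk+4u+21k**2+12k = −4u(u+3k) + (7k+4)(u+3k); both groups contain (u+3k), giving −(4u−7k−4)(u+3k).

−(4u−7k−4)(u+3k)(8u+4k−1)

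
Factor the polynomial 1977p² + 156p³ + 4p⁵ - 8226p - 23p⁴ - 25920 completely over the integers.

Testing divisors of the constant over divisors of the leading coefficient, p = -9/4 is a root, giving the factor (4p + 9) and quotient p⁴ - 8p³ + 57p² + 366p - 2880.
Next, p = -6 is a root, so (p + 6) is a factor; dividing leaves p³ - 14p² + 141p - 480.
Then p = 5 is a root, so (p - 5) is a factor; dividing leaves p² - 9p + 96.
The quadratic p² - 9p + 96 has discriminant -303 < 0 and is irreducible over ℤ.

(4p + 9)(p + 6)(p - 5)(p² - 9p + 96)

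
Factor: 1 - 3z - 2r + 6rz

Group as (6rz - 2r) + (-3z + 1) = 2r(3z - 1) - (3z - 1).
Both groups share the factor (3z - 1).

(2r - 1)(3z - 1)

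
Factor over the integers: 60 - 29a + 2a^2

(2a - 5)(a - 12)

Need a pair with product 2·60 = 120 and sum -29: that's -5 and -24.
Split the middle term: 2a^2 - 5a - 24a + 60 = a(2a - 5) - 12(2a - 5).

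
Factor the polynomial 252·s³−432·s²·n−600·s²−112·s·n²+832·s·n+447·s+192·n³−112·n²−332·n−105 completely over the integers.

Group: 7·s·(36·s²−60·s−16·n²+16·n+21) + (−12·n−5)·(36·s²−60·s−16·n²+16·n+21); both groups contain (36·s²−60·s−16·n²+16·n+21), so (7·s−12·n−5) is a factor with cofactor 36·s²−60·s−16·n²+16·n+21.
The cofactor groups again: 36·s²−60·s−16·n²+16·n+21 = 6·s·(6·s−4·n−3) + (4·n−7)·(6·s−4·n−3); both groups contain (6·s−4·n−3), giving (6·s+4·n−7)·(6·s−4·n−3).

(7·s−12·n−5)·(6·s−4·n−3)·(6·s+4·n−7)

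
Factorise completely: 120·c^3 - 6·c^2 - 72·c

6·c·(4·c + 3)·(5·c - 4)

Pull out the common factor 6·c, then factor the remaining trinomial.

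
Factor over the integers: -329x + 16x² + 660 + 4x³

By the rational root theorem, x = -12 is a root, so (x + 12) divides it; the quotient is 4x² - 32x + 55.
The remaining quadratic factors as (2x - 5)(2x - 11).

(2x - 11)(2x - 5)(x + 12)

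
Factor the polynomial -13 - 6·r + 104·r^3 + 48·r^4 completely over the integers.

Group as (48·r^4 - 6·r) + (104·r^3 - 13) = 6·r·(8·r^3 - 1) + 13·(8·r^3 - 1).
Both groups share the factor (8·r^3 - 1).

(2·r - 1)·(6·r + 13)·(4·r^2 + 2·r + 1)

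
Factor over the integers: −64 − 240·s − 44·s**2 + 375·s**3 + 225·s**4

(3·s + 1)·(3·s + 4)·(5·s + 4)·(5·s − 4)

By the rational root theorem, s = −4/3 is a root, so (3·s + 4) divides it; the quotient is 75·s**3 + 25·s**2 − 48·s − 16.
Continuing, s = −4/5 is a root, so (5·s + 4) is a factor; dividing leaves 15·s**2 − 7·s − 4.
The remaining quadratic factors as (5·s − 4)(3·s + 1).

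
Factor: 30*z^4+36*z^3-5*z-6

(5*z+6)*(6*z^3-1)

Group as (30*z^4-5*z) + (36*z^3-6) = 5*z*(6*z^3-1) + 6*(6*z^3-1).
Both groups share the factor (6*z^3-1).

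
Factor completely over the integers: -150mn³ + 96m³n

Pull out the common factor 6mn; 16m² - 25n² is a difference of squares.

6mn(4m + 5n)(4m - 5n)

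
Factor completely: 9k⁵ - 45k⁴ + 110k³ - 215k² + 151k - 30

Testing divisors of the constant over divisors of the leading coefficient, k = 3 is a root, giving the factor (k - 3) and quotient 9k⁴ - 18k³ + 56k² - 47k + 10.
Next, k = 2/3 is a root, so (3k - 2) divides it; the quotient is 3k³ - 4k² + 16k - 5.
Next, k = 1/3 is a root, so (3k - 1) is a factor; dividing leaves k² - k + 5.
The quadratic k² - k + 5 has discriminant -19 < 0 and is irreducible over ℤ.

(3k - 1)(3k - 2)(k - 3)(k² - k + 5)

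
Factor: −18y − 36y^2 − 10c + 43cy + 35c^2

(5c + 9y)(7c − 4y − 2)

Group: 5c(7c − 4y − 2) + 9y(7c − 4y − 2); both groups contain (7c − 4y − 2).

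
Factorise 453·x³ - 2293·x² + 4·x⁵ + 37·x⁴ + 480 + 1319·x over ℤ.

Testing divisors of the constant over divisors of the leading coefficient, x = -1/4 is a root, giving the factor (4·x + 1) and quotient x⁴ + 9·x³ + 111·x² - 601·x + 480.
Then x = 3 is a root, so (x - 3) divides it; the quotient is x³ + 12·x² + 147·x - 160.
Then x = 1 is a root, so (x - 1) is a factor; dividing leaves x² + 13·x + 160.
The quadratic x² + 13·x + 160 has discriminant -471 < 0 and is irreducible over ℤ.

(4·x + 1)·(x - 1)·(x - 3)·(x² + 13·x + 160)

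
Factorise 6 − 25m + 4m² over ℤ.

Need a pair with product 4·6 = 24 and sum −25: that's −24 and −1.
Split the middle term: 4m² − 24m − m + 6 = 4m(m − 6) − (m − 6).

(4m − 1)(m − 6)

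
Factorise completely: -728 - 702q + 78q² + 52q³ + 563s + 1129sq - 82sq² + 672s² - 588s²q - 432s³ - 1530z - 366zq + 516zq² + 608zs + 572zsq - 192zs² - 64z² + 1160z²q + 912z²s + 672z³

(12z + 12s + 13q + 13)(4z + 4s + 2q - 7)(14z - 9s + 2q + 8)

Group: 14z(48z² + 96zs + 76zq - 32z + 48s² + 76sq - 32s + 26q² - 65q - 91) + (-9s + 2q + 8)(48z² + 96zs + 76zq - 32z + 48s² + 76sq - 32s + 26q² - 65q - 91); both groups contain (48z² + 96zs + 76zq - 32z + 48s² + 76sq - 32s + 26q² - 65q - 91), so (14z - 9s + 2q + 8) is a factor with cofactor 48z² + 96zs + 76zq - 32z + 48s² + 76sq - 32s + 26q² - 65q - 91.
The cofactor groups again: 48z² + 96zs + 76zq - 32z + 48s² + 76sq - 32s + 26q² - 65q - 91 = 12z(4z + 4s + 2q - 7) + (12s + 13q + 13)(4z + 4s + 2q - 7); both groups contain (4z + 4s + 2q - 7), giving (12z + 12s + 13q + 13)(4z + 4s + 2q - 7).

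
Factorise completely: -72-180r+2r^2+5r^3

(5r+2)(r+6)(r-6)

Testing divisors of the constant over divisors of the leading coefficient, r = 6 is a root, so (r-6) divides it; the quotient is 5r^2+32r+12.
The remaining quadratic factors as (5r+2)(r+6).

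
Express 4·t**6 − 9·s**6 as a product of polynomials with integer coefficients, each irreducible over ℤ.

Recognize a difference of squares with the parts 2·t**3 and 3·s**3.

(2·t**3 − 3·s**3)·(2·t**3 + 3·s**3)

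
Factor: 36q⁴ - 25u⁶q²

-q²(5u³ - 6q)(5u³ + 6q)

Pull out the common factor q², leaving -25u⁶ + 36q².
Recognize a difference of squares with the parts 6q and 5u³.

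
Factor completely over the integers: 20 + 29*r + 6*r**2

Need a pair with product 6·20 = 120 and sum 29: that's 5 and 24.
Split the middle term: 6*r**2 + 5*r + 24*r + 20 = r*(6*r + 5) + 4*(6*r + 5).

(6*r + 5)*(r + 4)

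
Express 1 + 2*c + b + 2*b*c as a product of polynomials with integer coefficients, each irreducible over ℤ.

Group as (2*b*c + b) + (2*c + 1) = b*(2*c + 1) + (2*c + 1).
Both groups share the factor (2*c + 1).

(2*c + 1)*(b + 1)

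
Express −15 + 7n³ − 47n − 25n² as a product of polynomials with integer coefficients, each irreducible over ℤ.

(7n + 3)(n + 1)(n − 5)

By the rational root theorem, n = −3/7 is a root, giving the factor (7n + 3) and quotient n² − 4n − 5.
The remaining quadratic factors as (n − 5)(n + 1).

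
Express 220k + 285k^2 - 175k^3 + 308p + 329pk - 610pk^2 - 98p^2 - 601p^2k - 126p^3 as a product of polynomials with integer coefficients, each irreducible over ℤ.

-(7p + 5k)(9p + 5k - 11)(2p + 7k + 4)

Group: 7p(-18p^2 - 73pk - 14p - 35k^2 + 57k + 44) + 5k(-18p^2 - 73pk - 14p - 35k^2 + 57k + 44); both groups contain (-18p^2 - 73pk - 14p - 35k^2 + 57k + 44), so (7p + 5k) is a factor with cofactor -18p^2 - 73pk - 14p - 35k^2 + 57k + 44.
The cofactor groups again: -18p^2 - 73pk - 14p - 35k^2 + 57k + 44 = -2p(9p + 5k - 11) + (-7k - 4)(9p + 5k - 11); both groups contain (9p + 5k - 11), giving -(2p + 7k + 4)(9p + 5k - 11).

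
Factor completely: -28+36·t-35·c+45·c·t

Group as (45·c·t-35·c) + (36·t-28) = 5·c·(9·t-7) + 4·(9·t-7).
Both groups share the factor (9·t-7).

(5·c+4)·(9·t-7)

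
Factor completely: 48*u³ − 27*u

Factor out 3*u, leaving 16*u² − 9, which is a difference of two squares.

3*u*(4*u + 3)*(4*u − 3)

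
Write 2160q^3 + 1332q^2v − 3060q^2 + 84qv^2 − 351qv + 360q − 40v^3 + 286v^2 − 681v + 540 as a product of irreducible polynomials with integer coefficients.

(12q + 4v − 9)(12q + 5v − 12)(15q − 2v + 5)

Group: 12q(180q^2 + 36qv − 75q − 8v^2 + 38v − 45) + (5v − 12)(180q^2 + 36qv − 75q − 8v^2 + 38v − 45); both groups contain (180q^2 + 36qv − 75q − 8v^2 + 38v − 45), so (12q + 5v − 12) is a factor with cofactor 180q^2 + 36qv − 75q − 8v^2 + 38v − 45.
The cofactor groups again: 180q^2 + 36qv − 75q − 8v^2 + 38v − 45 = 15q(12q + 4v − 9) + (−2v + 5)(12q + 4v − 9); both groups contain (12q + 4v − 9), giving (15q − 2v + 5)(12q + 4v − 9).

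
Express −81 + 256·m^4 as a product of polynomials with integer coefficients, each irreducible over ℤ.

(4·m + 3)·(4·m − 3)·(16·m^2 + 9)

(4·m)⁴ − (3)⁴ = ((4·m)² − (3)²)((4·m)² + (3)²); the first factor splits again, the second (16·m^2 + 9) is irreducible.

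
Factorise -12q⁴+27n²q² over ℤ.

Every term has a factor of 3q². Then 9n²-4q² = (3n)² − (2q)².

3q²(3n+2q)(3n-2q)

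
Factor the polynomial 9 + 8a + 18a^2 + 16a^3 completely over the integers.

Group as (16a^3 + 8a) + (18a^2 + 9) = 8a(2a^2 + 1) + 9(2a^2 + 1).
Both groups share the factor (2a^2 + 1).

(8a + 9)(2a^2 + 1)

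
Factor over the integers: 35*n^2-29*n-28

(5*n-7)*(7*n+4)

Need a pair with product 35·(-28) = -980 and sum -29: that's -49 and 20.
Split the middle term: 35*n^2-49*n + 20*n-28 = 7*n*(5*n-7) + 4*(5*n-7).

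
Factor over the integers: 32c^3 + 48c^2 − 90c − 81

Trying the rational-root candidates, c = −9/4 is a root, so (4c + 9) is a factor; dividing leaves 8c^2 − 6c − 9.
The remaining quadratic factors as (4c + 3)(2c − 3).

(2c − 3)(4c + 3)(4c + 9)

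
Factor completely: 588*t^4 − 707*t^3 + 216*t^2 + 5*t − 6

(3*t − 2)*(4*t − 1)*(7*t + 1)*(7*t − 3)

Among the possible rational roots, t = 1/4 is a root, giving the factor (4*t − 1) and quotient 147*t^3 − 140*t^2 + 19*t + 6.
Next, t = −1/7 is a root, so (7*t + 1) is a factor; dividing leaves 21*t^2 − 23*t + 6.
The remaining quadratic factors as (3*t − 2)(7*t − 3).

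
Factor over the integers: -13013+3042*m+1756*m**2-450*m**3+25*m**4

Among the possible rational roots, m = 7 is a root, so (m-7) is a factor; dividing leaves 25*m**3-275*m**2-169*m+1859.
Then m = -13/5 is a root, giving the factor (5*m+13) and quotient 5*m**2-68*m+143.
The remaining quadratic factors as (5*m-13)(m-11).

(5*m+13)*(5*m-13)*(m-11)*(m-7)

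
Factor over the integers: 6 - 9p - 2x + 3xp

(3p - 2)(x - 3)

Group as (3xp - 2x) + (-9p + 6) = x(3p - 2) - 3(3p - 2).
Both groups share the factor (3p - 2).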